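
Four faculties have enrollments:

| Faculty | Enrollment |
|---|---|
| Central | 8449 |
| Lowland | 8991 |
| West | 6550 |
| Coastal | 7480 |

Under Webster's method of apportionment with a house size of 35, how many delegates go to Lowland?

10

Standard divisor 31470/35 ≈ 899.143; standard quotas: Central 9.397, Lowland 10.000, West 7.285, Coastal 8.319.
Rounding to the nearest integer gives 9, 10, 7, 8 = 34 seats, so the divisor must be adjusted.
With modified divisor 885: modified quotas Central 9.547, Lowland 10.159, West 7.401, Coastal 8.452.
Rounding to the nearest integer: Central 10, Lowland 10, West 7, Coastal 8 (total 35).
Lowland receives 10.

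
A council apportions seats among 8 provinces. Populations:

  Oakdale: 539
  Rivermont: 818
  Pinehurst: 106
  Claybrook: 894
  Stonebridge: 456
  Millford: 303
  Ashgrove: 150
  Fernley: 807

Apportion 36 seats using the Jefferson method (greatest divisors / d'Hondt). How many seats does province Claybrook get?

8

Standard divisor 4073/36 ≈ 113.139; standard quotas: Oakdale 4.764, Rivermont 7.230, Pinehurst 0.937, Claybrook 7.902, Stonebridge 4.030, Millford 2.678, Ashgrove 1.326, Fernley 7.133.
Rounding down gives 4, 7, 0, 7, 4, 2, 1, 7 = 32 seats, so the divisor must be adjusted.
With modified divisor 101.88: modified quotas Oakdale 5.291, Rivermont 8.029, Pinehurst 1.040, Claybrook 8.775, Stonebridge 4.476, Millford 2.974, Ashgrove 1.472, Fernley 7.921.
Rounding down: Oakdale 5, Rivermont 8, Pinehurst 1, Claybrook 8, Stonebridge 4, Millford 2, Ashgrove 1, Fernley 7 (total 36).
Claybrook receives 8.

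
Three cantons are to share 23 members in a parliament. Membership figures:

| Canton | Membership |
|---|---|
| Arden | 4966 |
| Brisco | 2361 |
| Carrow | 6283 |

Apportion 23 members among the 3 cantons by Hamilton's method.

Total 13610; standard divisor 13610/23 ≈ 591.739.
Standard quotas: Arden 8.3922, Brisco 3.9899, Carrow 10.6179.
Lower quotas: Arden 8, Brisco 3, Carrow 10 (sum 21, leaving 2 seats).
Remainders in descending order: Brisco 0.9899, Carrow 0.6179, Arden 0.3922.
Largest remainders: Brisco, Carrow receive the extra seats.

Arden 8, Brisco 4, Carrow 11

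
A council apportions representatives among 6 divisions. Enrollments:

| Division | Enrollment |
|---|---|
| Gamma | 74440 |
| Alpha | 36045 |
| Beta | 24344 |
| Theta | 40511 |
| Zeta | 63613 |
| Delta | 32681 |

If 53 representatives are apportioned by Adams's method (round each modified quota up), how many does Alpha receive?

7

Standard divisor 271634/53 ≈ 5125.17; standard quotas: Gamma 14.524, Alpha 7.033, Beta 4.750, Theta 7.904, Zeta 12.412, Delta 6.377.
Rounding up gives 15, 8, 5, 8, 13, 7 = 56 seats, so the divisor must be adjusted.
With modified divisor 5400: modified quotas Gamma 13.785, Alpha 6.675, Beta 4.508, Theta 7.502, Zeta 11.780, Delta 6.052.
Rounding up: Gamma 14, Alpha 7, Beta 5, Theta 8, Zeta 12, Delta 7 (total 53).
Alpha receives 7.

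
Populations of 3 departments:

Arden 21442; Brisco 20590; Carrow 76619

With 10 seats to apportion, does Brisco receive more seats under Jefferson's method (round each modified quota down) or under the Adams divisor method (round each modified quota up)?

Adams

Jefferson: Arden 2, Brisco 1, Carrow 7.
Adams: Arden 2, Brisco 2, Carrow 6.
Brisco gets 1 under Jefferson and 2 under Adams.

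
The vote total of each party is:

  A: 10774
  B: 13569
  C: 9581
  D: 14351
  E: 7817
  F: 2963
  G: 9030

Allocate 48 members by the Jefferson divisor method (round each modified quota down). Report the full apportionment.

Standard divisor 68085/48 ≈ 1418.438; standard quotas: A 7.596, B 9.566, C 6.755, D 10.117, E 5.511, F 2.089, G 6.366.
Rounding down gives 7, 9, 6, 10, 5, 2, 6 = 45 seats, so the divisor must be adjusted.
With modified divisor 1330: modified quotas A 8.101, B 10.202, C 7.204, D 10.790, E 5.877, F 2.228, G 6.789.
Rounding down: A 8, B 10, C 7, D 10, E 5, F 2, G 6 (total 48).

A 8; B 10; C 7; D 10; E 5; F 2; G 6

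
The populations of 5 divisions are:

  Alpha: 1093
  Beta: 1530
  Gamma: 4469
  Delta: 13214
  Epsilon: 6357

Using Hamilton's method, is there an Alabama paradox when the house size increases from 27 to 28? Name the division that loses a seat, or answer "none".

Beta

At 27 seats: Alpha 1, Beta 2, Gamma 5, Delta 13, Epsilon 6.
At 28 seats: Alpha 1, Beta 1, Gamma 5, Delta 14, Epsilon 7.
Beta drops from 2 to 1.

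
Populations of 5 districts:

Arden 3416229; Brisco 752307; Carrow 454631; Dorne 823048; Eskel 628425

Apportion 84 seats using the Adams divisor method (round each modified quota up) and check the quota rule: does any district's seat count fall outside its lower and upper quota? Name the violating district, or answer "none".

Standard quotas: Arden 47.240, Brisco 10.403, Carrow 6.287, Dorne 11.381, Eskel 8.690.
Adams allocation: Arden 46, Brisco 11, Carrow 7, Dorne 11, Eskel 9.
Arden has quota 47.240 (lower 47, upper 48) but receives 46 — outside the quota interval.

Arden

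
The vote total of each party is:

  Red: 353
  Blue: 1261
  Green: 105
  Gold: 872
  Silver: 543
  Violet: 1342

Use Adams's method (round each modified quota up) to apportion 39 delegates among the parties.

Standard divisor 4476/39 ≈ 114.769; standard quotas: Red 3.076, Blue 10.987, Green 0.915, Gold 7.598, Silver 4.731, Violet 11.693.
Rounding up gives 4, 11, 1, 8, 5, 12 = 41 seats, so the divisor must be adjusted.
With modified divisor 123: modified quotas Red 2.870, Blue 10.252, Green 0.854, Gold 7.089, Silver 4.415, Violet 10.911.
Rounding up: Red 3, Blue 11, Green 1, Gold 8, Silver 5, Violet 11 (total 39).

Red 3, Blue 11, Green 1, Gold 8, Silver 5, Violet 11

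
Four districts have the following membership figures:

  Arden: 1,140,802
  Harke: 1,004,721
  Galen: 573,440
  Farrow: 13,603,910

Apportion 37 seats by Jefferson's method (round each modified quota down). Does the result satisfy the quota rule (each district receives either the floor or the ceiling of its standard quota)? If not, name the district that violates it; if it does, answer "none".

Farrow

Standard quotas: Arden 2.586, Harke 2.277, Galen 1.300, Farrow 30.837.
Jefferson allocation: Arden 2, Harke 2, Galen 1, Farrow 32.
Farrow has quota 30.837 (lower 30, upper 31) but receives 32 — outside the quota interval.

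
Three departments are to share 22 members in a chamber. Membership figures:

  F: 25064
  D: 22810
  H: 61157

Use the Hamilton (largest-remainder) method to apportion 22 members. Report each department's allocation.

F: 5; D: 5; H: 12

Total 109031; standard divisor 109031/22 ≈ 4955.955.
Standard quotas: F 5.0574, D 4.6025, H 12.3401.
Lower quotas: F 5, D 4, H 12 (sum 21, leaving 1 seat).
Remainders in descending order: D 0.6025, H 0.3401, F 0.0574.
Largest remainder: D receives the extra seat.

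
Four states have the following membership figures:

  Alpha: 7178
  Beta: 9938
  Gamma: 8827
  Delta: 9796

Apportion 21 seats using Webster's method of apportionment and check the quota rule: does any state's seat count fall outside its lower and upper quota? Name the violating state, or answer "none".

none

Standard quotas: Alpha 4.218, Beta 5.840, Gamma 5.187, Delta 5.756.
Webster allocation: Alpha 4, Beta 6, Gamma 5, Delta 6.
Every allocation lies between the lower and upper quota.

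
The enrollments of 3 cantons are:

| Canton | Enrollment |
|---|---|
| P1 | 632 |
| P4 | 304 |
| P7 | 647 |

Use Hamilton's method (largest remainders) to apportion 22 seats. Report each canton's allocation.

The standard divisor is 1583/22 ≈ 71.955.
Standard quotas: P1 8.783, P4 4.225, P7 8.992.
Lower quotas: P1 8, P4 4, P7 8 (sum 20, leaving 2 seats).
Remainders in descending order: P7 0.992, P1 0.783, P4 0.225.
The surplus seats go to P7, P1.

P1: 9, P4: 4, P7: 9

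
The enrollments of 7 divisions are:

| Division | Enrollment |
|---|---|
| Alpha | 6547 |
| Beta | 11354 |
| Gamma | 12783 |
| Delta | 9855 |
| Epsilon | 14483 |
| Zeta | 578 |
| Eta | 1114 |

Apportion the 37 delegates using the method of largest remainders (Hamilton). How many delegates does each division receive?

Alpha=4, Beta=7, Gamma=8, Delta=7, Epsilon=10, Zeta=0, Eta=1

Standard divisor: 56714 ÷ 37 ≈ 1532.811.
Standard quotas: Alpha 4.2712, Beta 7.4073, Gamma 8.3396, Delta 6.4294, Epsilon 9.4487, Zeta 0.3771, Eta 0.7268.
Lower quotas: Alpha 4, Beta 7, Gamma 8, Delta 6, Epsilon 9, Zeta 0, Eta 0 (sum 34, leaving 3 seats).
Remainders in descending order: Eta 0.7268, Epsilon 0.4487, Delta 0.4294, Beta 0.4073, Zeta 0.3771, Gamma 0.3396, Alpha 0.2712.
The surplus seats go to Eta, Epsilon, Delta.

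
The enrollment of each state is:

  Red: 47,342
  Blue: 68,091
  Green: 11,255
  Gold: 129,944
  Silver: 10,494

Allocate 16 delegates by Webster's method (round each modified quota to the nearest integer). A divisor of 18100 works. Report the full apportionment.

Red 3; Blue 4; Green 1; Gold 7; Silver 1

With modified divisor 18100: modified quotas Red 2.616, Blue 3.762, Green 0.622, Gold 7.179, Silver 0.580.
Rounding to the nearest integer: Red 3, Blue 4, Green 1, Gold 7, Silver 1 (total 16).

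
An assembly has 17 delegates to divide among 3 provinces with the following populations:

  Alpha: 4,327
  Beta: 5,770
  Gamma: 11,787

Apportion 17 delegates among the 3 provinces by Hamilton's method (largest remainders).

Alpha=3, Beta=5, Gamma=9

Total 21884; standard divisor 21884/17 ≈ 1287.294.
Standard quotas: Alpha 3.3613, Beta 4.4823, Gamma 9.1564.
Lower quotas: Alpha 3, Beta 4, Gamma 9 (sum 16, leaving 1 seat).
Remainders in descending order: Beta 0.4823, Alpha 0.3613, Gamma 0.1564.
Largest remainder: Beta receives the extra seat.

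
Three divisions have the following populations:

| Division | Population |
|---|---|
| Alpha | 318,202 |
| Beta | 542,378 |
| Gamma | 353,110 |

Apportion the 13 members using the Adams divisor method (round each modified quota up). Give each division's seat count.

Alpha: 3, Beta: 6, Gamma: 4

Standard divisor 1213690/13 ≈ 93360.769; standard quotas: Alpha 3.408, Beta 5.809, Gamma 3.782.
Rounding up gives 4, 6, 4 = 14 seats, so the divisor must be adjusted.
With modified divisor 107300: modified quotas Alpha 2.966, Beta 5.055, Gamma 3.291.
Rounding up: Alpha 3, Beta 6, Gamma 4 (total 13).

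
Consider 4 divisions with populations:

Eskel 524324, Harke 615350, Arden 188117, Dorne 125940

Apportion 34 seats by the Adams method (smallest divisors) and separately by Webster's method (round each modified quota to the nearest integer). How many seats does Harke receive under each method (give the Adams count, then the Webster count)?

Adams: Eskel 12, Harke 14, Arden 5, Dorne 3.
Webster: Eskel 12, Harke 15, Arden 4, Dorne 3.
Harke gets 14 under Adams and 15 under Webster.

14 and 15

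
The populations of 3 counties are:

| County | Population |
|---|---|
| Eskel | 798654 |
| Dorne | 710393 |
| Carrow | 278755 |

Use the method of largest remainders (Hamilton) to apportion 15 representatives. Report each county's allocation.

Standard divisor: 1787802 ÷ 15 ≈ 119186.8.
Standard quotas: Eskel 6.7009, Dorne 5.9603, Carrow 2.3388.
Lower quotas: Eskel 6, Dorne 5, Carrow 2 (sum 13, leaving 2 seats).
Remainders in descending order: Dorne 0.9603, Eskel 0.7009, Carrow 0.3388.
The surplus seats go to Dorne, Eskel.

Eskel 7, Dorne 6, Carrow 2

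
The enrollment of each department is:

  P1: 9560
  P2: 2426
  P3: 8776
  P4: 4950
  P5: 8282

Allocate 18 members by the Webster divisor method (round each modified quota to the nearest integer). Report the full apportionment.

Standard divisor 33994/18 ≈ 1888.556; standard quotas: P1 5.062, P2 1.285, P3 4.647, P4 2.621, P5 4.385.
Rounding to the nearest integer gives P1 5, P2 1, P3 5, P4 3, P5 4 — total 18, matching the house size, so no adjustment is needed.

P1: 5, P2: 1, P3: 5, P4: 3, P5: 4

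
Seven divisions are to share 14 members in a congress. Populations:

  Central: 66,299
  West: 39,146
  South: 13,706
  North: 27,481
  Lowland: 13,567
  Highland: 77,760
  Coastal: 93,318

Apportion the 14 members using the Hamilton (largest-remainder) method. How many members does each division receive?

Total 331277; standard divisor 331277/14 ≈ 23662.643.
Standard quotas: Central 2.8018, West 1.6543, South 0.5792, North 1.1614, Lowland 0.5734, Highland 3.2862, Coastal 3.9437.
Lower quotas: Central 2, West 1, South 0, North 1, Lowland 0, Highland 3, Coastal 3 (sum 10, leaving 4 seats).
Remainders in descending order: Coastal 0.9437, Central 0.8018, West 0.6543, South 0.5792, Lowland 0.5734, Highland 0.2862, North 0.1614.
The surplus seats go to Coastal, Central, West, South.

Central 3, West 2, South 1, North 1, Lowland 0, Highland 3, Coastal 4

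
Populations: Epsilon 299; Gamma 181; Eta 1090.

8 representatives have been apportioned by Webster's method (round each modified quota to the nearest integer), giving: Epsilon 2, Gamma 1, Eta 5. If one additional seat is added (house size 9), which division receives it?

Eta

Priority for the next seat is population ÷ (current seats + 0.5).
Priorities: Epsilon 119.600, Gamma 120.667, Eta 198.182.
Highest priority: Eta.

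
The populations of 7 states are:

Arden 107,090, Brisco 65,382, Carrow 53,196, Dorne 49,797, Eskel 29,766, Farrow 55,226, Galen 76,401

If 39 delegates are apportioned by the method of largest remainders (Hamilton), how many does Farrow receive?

5

Standard divisor: 436858 ÷ 39 ≈ 11201.487.
Standard quotas: Arden 9.5603, Brisco 5.8369, Carrow 4.7490, Dorne 4.4456, Eskel 2.6573, Farrow 4.9302, Galen 6.8206.
Lower quotas: Arden 9, Brisco 5, Carrow 4, Dorne 4, Eskel 2, Farrow 4, Galen 6 (sum 34, leaving 5 seats).
Remainders in descending order: Farrow 0.9302, Brisco 0.8369, Galen 0.8206, Carrow 0.7490, Eskel 0.6573, Arden 0.5603, Dorne 0.4456.
Largest remainders: Farrow, Brisco, Galen, Carrow, Eskel receive the extra seats.
Farrow receives 5.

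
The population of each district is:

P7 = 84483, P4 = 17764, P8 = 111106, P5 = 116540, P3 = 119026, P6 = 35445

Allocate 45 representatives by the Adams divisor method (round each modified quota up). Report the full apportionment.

P7=8, P4=2, P8=10, P5=10, P3=11, P6=4

Standard divisor 484364/45 ≈ 10763.644; standard quotas: P7 7.849, P4 1.650, P8 10.322, P5 10.827, P3 11.058, P6 3.293.
Rounding up gives 8, 2, 11, 11, 12, 4 = 48 seats, so the divisor must be adjusted.
With modified divisor 11700: modified quotas P7 7.221, P4 1.518, P8 9.496, P5 9.961, P3 10.173, P6 3.029.
Rounding up: P7 8, P4 2, P8 10, P5 10, P3 11, P6 4 (total 45).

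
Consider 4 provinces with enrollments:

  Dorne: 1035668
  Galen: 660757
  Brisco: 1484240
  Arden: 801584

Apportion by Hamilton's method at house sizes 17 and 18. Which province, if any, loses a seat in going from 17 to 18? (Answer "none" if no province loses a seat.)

Arden

At 17 seats: Dorne 4, Galen 3, Brisco 6, Arden 4.
At 18 seats: Dorne 5, Galen 3, Brisco 7, Arden 3.
Arden drops from 4 to 3.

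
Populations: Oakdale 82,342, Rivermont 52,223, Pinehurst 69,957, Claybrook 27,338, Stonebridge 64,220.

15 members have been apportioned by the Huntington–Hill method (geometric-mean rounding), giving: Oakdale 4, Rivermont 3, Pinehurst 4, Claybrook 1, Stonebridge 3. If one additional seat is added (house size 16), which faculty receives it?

Claybrook

Priority for the next seat is population ÷ (√(s·(s+1))).
Priorities: Oakdale 18412.231, Rivermont 15075.482, Pinehurst 15642.861, Claybrook 19330.885, Stonebridge 18538.717.
Highest priority: Claybrook.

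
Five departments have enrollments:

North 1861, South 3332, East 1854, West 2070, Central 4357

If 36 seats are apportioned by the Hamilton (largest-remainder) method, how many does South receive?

The standard divisor is 13474/36 ≈ 374.278.
Standard quotas: North 4.972, South 8.902, East 4.954, West 5.531, Central 11.641.
Lower quotas: North 4, South 8, East 4, West 5, Central 11 (sum 32, leaving 4 seats).
Remainders in descending order: North 0.972, East 0.954, South 0.902, Central 0.641, West 0.531.
The surplus seats go to North, East, South, Central.
South receives 9.

9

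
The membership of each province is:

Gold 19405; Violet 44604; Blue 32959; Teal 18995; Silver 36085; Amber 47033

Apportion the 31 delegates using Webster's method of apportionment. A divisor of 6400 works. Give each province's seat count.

Gold 3, Violet 7, Blue 5, Teal 3, Silver 6, Amber 7

With modified divisor 6400: modified quotas Gold 3.032, Violet 6.969, Blue 5.150, Teal 2.968, Silver 5.638, Amber 7.349.
Rounding to the nearest integer: Gold 3, Violet 7, Blue 5, Teal 3, Silver 6, Amber 7 (total 31).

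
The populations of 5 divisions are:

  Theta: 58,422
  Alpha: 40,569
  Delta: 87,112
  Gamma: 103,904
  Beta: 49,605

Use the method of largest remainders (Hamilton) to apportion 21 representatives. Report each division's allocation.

Theta 4, Alpha 3, Delta 5, Gamma 6, Beta 3

Standard divisor: 339612 ÷ 21 = 16172.
Standard quotas: Theta 3.6125, Alpha 2.5086, Delta 5.3866, Gamma 6.4249, Beta 3.0673.
Lower quotas: Theta 3, Alpha 2, Delta 5, Gamma 6, Beta 3 (sum 19, leaving 2 seats).
Remainders in descending order: Theta 0.6125, Alpha 0.5086, Gamma 0.4249, Delta 0.3866, Beta 0.0673.
Largest remainders: Theta, Alpha receive the extra seats.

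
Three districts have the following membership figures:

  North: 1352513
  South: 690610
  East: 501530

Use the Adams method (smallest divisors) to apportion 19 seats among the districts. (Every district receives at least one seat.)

Standard divisor 2544653/19 ≈ 133929.105; standard quotas: North 10.099, South 5.157, East 3.745.
Rounding up gives 11, 6, 4 = 21 seats, so the divisor must be adjusted.
With modified divisor 144200: modified quotas North 9.379, South 4.789, East 3.478.
Rounding up: North 10, South 5, East 4 (total 19).

North 10; South 5; East 4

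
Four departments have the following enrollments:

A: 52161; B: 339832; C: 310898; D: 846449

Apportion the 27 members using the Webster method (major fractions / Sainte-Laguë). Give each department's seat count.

A 1, B 6, C 5, D 15

Standard divisor 1549340/27 ≈ 57382.963; standard quotas: A 0.909, B 5.922, C 5.418, D 14.751.
Rounding to the nearest integer gives A 1, B 6, C 5, D 15 — total 27, matching the house size, so no adjustment is needed.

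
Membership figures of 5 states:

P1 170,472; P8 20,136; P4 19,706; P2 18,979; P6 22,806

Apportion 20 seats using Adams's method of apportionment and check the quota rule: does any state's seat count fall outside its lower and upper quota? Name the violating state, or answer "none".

Standard quotas: P1 13.524, P8 1.597, P4 1.563, P2 1.506, P6 1.809.
Adams allocation: P1 12, P8 2, P4 2, P2 2, P6 2.
P1 has quota 13.524 (lower 13, upper 14) but receives 12 — outside the quota interval.

P1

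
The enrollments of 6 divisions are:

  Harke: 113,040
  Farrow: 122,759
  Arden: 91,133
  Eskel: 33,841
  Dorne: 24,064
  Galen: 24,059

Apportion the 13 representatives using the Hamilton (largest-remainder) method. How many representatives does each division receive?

The standard divisor is 408896/13 ≈ 31453.538.
Standard quotas: Harke 3.5939, Farrow 3.9029, Arden 2.8974, Eskel 1.0759, Dorne 0.7651, Galen 0.7649.
Lower quotas: Harke 3, Farrow 3, Arden 2, Eskel 1, Dorne 0, Galen 0 (sum 9, leaving 4 seats).
Remainders in descending order: Farrow 0.9029, Arden 0.8974, Dorne 0.7651, Galen 0.7649, Harke 0.5939, Eskel 0.0759.
The surplus seats go to Farrow, Arden, Dorne, Galen.

Harke 3, Farrow 4, Arden 3, Eskel 1, Dorne 1, Galen 1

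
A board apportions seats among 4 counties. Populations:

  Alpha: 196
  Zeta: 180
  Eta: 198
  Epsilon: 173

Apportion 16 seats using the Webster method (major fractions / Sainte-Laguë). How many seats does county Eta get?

Standard divisor 747/16 ≈ 46.688; standard quotas: Alpha 4.198, Zeta 3.855, Eta 4.241, Epsilon 3.705.
Rounding to the nearest integer gives Alpha 4, Zeta 4, Eta 4, Epsilon 4 — total 16, matching the house size, so no adjustment is needed.
Eta receives 4.

4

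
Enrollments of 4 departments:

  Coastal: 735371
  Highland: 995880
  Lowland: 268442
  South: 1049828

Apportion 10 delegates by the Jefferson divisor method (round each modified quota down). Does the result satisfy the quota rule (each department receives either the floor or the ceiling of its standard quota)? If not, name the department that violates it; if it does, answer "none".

Standard quotas: Coastal 2.411, Highland 3.266, Lowland 0.880, South 3.443.
Jefferson allocation: Coastal 2, Highland 3, Lowland 1, South 4.
Every allocation lies between the lower and upper quota.

none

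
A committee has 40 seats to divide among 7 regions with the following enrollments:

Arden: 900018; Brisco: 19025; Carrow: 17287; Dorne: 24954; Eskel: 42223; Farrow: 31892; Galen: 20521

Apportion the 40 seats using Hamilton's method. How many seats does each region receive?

The standard divisor is 1055920/40 = 26398.
Standard quotas: Arden 34.0942, Brisco 0.7207, Carrow 0.6549, Dorne 0.9453, Eskel 1.5995, Farrow 1.2081, Galen 0.7774.
Lower quotas: Arden 34, Brisco 0, Carrow 0, Dorne 0, Eskel 1, Farrow 1, Galen 0 (sum 36, leaving 4 seats).
Remainders in descending order: Dorne 0.9453, Galen 0.7774, Brisco 0.7207, Carrow 0.6549, Eskel 0.5995, Farrow 0.2081, Arden 0.0942.
The surplus seats go to Dorne, Galen, Brisco, Carrow.

Arden 34, Brisco 1, Carrow 1, Dorne 1, Eskel 1, Farrow 1, Galen 1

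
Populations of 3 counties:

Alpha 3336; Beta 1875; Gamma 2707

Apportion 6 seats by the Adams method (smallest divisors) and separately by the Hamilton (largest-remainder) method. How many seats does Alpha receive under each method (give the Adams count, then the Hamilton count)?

Adams: Alpha 2, Beta 2, Gamma 2.
Hamilton: Alpha 3, Beta 1, Gamma 2.
Alpha gets 2 under Adams and 3 under Hamilton.

2 and 3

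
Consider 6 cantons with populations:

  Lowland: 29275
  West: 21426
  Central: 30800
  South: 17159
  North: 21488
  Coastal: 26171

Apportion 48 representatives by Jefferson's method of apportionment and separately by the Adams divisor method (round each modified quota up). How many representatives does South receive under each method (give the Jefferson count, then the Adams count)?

5 and 6

Jefferson: Lowland 10, West 7, Central 10, South 5, North 7, Coastal 9.
Adams: Lowland 9, West 7, Central 10, South 6, North 7, Coastal 9.
South gets 5 under Jefferson and 6 under Adams.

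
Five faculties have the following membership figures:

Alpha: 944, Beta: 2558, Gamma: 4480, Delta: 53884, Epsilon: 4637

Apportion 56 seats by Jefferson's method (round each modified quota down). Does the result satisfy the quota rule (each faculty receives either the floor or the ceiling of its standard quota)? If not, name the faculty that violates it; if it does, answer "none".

Standard quotas: Alpha 0.795, Beta 2.154, Gamma 3.772, Delta 45.374, Epsilon 3.905.
Jefferson allocation: Alpha 0, Beta 2, Gamma 3, Delta 47, Epsilon 4.
Delta has quota 45.374 (lower 45, upper 46) but receives 47 — outside the quota interval.

Delta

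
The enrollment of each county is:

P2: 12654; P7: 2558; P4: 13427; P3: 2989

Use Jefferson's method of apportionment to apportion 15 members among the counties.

P2=6; P7=1; P4=7; P3=1

Standard divisor 31628/15 ≈ 2108.533; standard quotas: P2 6.001, P7 1.213, P4 6.368, P3 1.418.
Rounding down gives 6, 1, 6, 1 = 14 seats, so the divisor must be adjusted.
With modified divisor 1900: modified quotas P2 6.660, P7 1.346, P4 7.067, P3 1.573.
Rounding down: P2 6, P7 1, P4 7, P3 1 (total 15).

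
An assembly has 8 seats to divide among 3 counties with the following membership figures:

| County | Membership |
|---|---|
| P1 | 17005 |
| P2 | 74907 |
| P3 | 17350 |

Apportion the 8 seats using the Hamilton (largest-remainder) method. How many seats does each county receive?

Standard divisor: 109262 ÷ 8 ≈ 13657.75.
Standard quotas: P1 1.2451, P2 5.4846, P3 1.2703.
Lower quotas: P1 1, P2 5, P3 1 (sum 7, leaving 1 seat).
Remainders in descending order: P2 0.4846, P3 0.2703, P1 0.2451.
Largest remainder: P2 receives the extra seat.

P1 1, P2 6, P3 1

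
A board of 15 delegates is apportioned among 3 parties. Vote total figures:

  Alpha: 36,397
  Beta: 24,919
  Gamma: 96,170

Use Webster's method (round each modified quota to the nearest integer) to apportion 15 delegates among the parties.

Standard divisor 157486/15 ≈ 10499.067; standard quotas: Alpha 3.467, Beta 2.373, Gamma 9.160.
Rounding to the nearest integer gives 3, 2, 9 = 14 seats, so the divisor must be adjusted.
With modified divisor 10300: modified quotas Alpha 3.534, Beta 2.419, Gamma 9.337.
Rounding to the nearest integer: Alpha 4, Beta 2, Gamma 9 (total 15).

Alpha 4, Beta 2, Gamma 9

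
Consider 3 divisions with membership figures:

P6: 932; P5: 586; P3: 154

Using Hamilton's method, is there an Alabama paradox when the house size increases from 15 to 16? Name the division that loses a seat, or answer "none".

P3

At 15 seats: P6 8, P5 5, P3 2.
At 16 seats: P6 9, P5 6, P3 1.
P3 drops from 2 to 1.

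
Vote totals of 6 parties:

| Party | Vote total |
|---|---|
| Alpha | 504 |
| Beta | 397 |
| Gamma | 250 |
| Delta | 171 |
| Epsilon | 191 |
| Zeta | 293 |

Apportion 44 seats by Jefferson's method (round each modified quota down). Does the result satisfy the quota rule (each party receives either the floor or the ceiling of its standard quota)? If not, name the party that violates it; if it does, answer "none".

none

Standard quotas: Alpha 12.279, Beta 9.672, Gamma 6.091, Delta 4.166, Epsilon 4.653, Zeta 7.138.
Jefferson allocation: Alpha 13, Beta 10, Gamma 6, Delta 4, Epsilon 4, Zeta 7.
Every allocation lies between the lower and upper quota.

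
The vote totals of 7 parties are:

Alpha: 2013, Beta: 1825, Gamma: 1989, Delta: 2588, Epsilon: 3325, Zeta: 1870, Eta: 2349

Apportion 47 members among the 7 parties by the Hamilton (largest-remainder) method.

The standard divisor is 15959/47 ≈ 339.553.
Standard quotas: Alpha 5.928, Beta 5.375, Gamma 5.858, Delta 7.622, Epsilon 9.792, Zeta 5.507, Eta 6.918.
Lower quotas: Alpha 5, Beta 5, Gamma 5, Delta 7, Epsilon 9, Zeta 5, Eta 6 (sum 42, leaving 5 seats).
Remainders in descending order: Alpha 0.928, Eta 0.918, Gamma 0.858, Epsilon 0.792, Delta 0.622, Zeta 0.507, Beta 0.375.
The surplus seats go to Alpha, Eta, Gamma, Epsilon, Delta.

Alpha=6, Beta=5, Gamma=6, Delta=8, Epsilon=10, Zeta=5, Eta=7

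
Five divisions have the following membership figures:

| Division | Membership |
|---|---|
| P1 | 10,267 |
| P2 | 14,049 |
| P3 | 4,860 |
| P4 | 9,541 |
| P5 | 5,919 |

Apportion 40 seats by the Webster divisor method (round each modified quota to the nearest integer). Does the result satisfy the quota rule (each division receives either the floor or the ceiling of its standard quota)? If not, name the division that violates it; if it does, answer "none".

Standard quotas: P1 9.201, P2 12.590, P3 4.355, P4 8.550, P5 5.304.
Webster allocation: P1 9, P2 13, P3 4, P4 9, P5 5.
Every allocation lies between the lower and upper quota.

none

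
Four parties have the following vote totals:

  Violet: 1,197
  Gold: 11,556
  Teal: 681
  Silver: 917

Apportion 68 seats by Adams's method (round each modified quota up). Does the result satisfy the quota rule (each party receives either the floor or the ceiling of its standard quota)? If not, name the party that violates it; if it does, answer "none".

Gold

Standard quotas: Violet 5.672, Gold 54.756, Teal 3.227, Silver 4.345.
Adams allocation: Violet 6, Gold 53, Teal 4, Silver 5.
Gold has quota 54.756 (lower 54, upper 55) but receives 53 — outside the quota interval.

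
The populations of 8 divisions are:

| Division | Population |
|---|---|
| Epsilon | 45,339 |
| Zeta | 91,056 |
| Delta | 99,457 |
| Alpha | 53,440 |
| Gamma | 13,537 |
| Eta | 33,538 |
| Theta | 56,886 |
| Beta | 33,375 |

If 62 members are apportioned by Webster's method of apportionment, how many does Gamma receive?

Standard divisor 426628/62 ≈ 6881.097; standard quotas: Epsilon 6.589, Zeta 13.233, Delta 14.454, Alpha 7.766, Gamma 1.967, Eta 4.874, Theta 8.267, Beta 4.850.
Rounding to the nearest integer gives Epsilon 7, Zeta 13, Delta 14, Alpha 8, Gamma 2, Eta 5, Theta 8, Beta 5 — total 62, matching the house size, so no adjustment is needed.
Gamma receives 2.

2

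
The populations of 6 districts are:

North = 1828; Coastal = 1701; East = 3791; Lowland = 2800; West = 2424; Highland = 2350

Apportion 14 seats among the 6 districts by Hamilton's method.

Standard divisor: 14894 ÷ 14 ≈ 1063.857.
Standard quotas: North 1.718, Coastal 1.599, East 3.563, Lowland 2.632, West 2.279, Highland 2.209.
Lower quotas: North 1, Coastal 1, East 3, Lowland 2, West 2, Highland 2 (sum 11, leaving 3 seats).
Remainders in descending order: North 0.718, Lowland 0.632, Coastal 0.599, East 0.563, West 0.279, Highland 0.209.
Largest remainders: North, Lowland, Coastal receive the extra seats.

North=2; Coastal=2; East=3; Lowland=3; West=2; Highland=2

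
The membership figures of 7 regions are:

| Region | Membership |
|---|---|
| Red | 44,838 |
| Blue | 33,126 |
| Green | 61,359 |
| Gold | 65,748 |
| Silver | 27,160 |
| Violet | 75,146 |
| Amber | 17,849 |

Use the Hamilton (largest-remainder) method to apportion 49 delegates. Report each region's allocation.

The standard divisor is 325226/49 ≈ 6637.265.
Standard quotas: Red 6.7555, Blue 4.9909, Green 9.2446, Gold 9.9059, Silver 4.0920, Violet 11.3218, Amber 2.6892.
Lower quotas: Red 6, Blue 4, Green 9, Gold 9, Silver 4, Violet 11, Amber 2 (sum 45, leaving 4 seats).
Remainders in descending order: Blue 0.9909, Gold 0.9059, Red 0.7555, Amber 0.6892, Violet 0.3218, Green 0.2446, Silver 0.0920.
The surplus seats go to Blue, Gold, Red, Amber.

Red 7, Blue 5, Green 9, Gold 10, Silver 4, Violet 11, Amber 3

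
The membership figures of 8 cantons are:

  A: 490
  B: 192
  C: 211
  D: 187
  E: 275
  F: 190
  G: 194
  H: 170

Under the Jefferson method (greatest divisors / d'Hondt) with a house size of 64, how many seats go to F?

Standard divisor 1909/64 ≈ 29.828; standard quotas: A 16.427, B 6.437, C 7.074, D 6.269, E 9.219, F 6.370, G 6.504, H 5.699.
Rounding down gives 16, 6, 7, 6, 9, 6, 6, 5 = 61 seats, so the divisor must be adjusted.
With modified divisor 27.6: modified quotas A 17.754, B 6.957, C 7.645, D 6.775, E 9.964, F 6.884, G 7.029, H 6.159.
Rounding down: A 17, B 6, C 7, D 6, E 9, F 6, G 7, H 6 (total 64).
F receives 6.

6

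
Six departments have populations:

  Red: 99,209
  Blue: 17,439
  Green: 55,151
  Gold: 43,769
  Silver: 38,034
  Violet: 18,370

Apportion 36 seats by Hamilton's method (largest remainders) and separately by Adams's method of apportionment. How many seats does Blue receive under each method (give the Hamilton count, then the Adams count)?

2 and 3

Hamilton: Red 13, Blue 2, Green 7, Gold 6, Silver 5, Violet 3.
Adams: Red 12, Blue 3, Green 7, Gold 6, Silver 5, Violet 3.
Blue gets 2 under Hamilton and 3 under Adams.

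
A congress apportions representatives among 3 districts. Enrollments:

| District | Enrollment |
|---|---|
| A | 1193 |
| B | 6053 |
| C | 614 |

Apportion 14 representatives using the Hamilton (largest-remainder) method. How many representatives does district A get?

2

Standard divisor: 7860 ÷ 14 ≈ 561.429.
Standard quotas: A 2.1249, B 10.7814, C 1.0936.
Lower quotas: A 2, B 10, C 1 (sum 13, leaving 1 seat).
Remainders in descending order: B 0.7814, A 0.1249, C 0.0936.
Largest remainder: B receives the extra seat.
A receives 2.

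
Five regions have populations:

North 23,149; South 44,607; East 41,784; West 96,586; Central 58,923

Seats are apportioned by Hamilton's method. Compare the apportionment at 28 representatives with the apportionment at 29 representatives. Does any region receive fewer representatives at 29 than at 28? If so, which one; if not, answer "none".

At 28 seats: North 3, South 5, East 4, West 10, Central 6.
At 29 seats: North 2, South 5, East 5, West 11, Central 6.
North drops from 3 to 2.

North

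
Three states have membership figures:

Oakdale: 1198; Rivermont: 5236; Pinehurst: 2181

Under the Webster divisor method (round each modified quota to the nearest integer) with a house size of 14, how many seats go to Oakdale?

Standard divisor 8615/14 ≈ 615.357; standard quotas: Oakdale 1.947, Rivermont 8.509, Pinehurst 3.544.
Rounding to the nearest integer gives 2, 9, 4 = 15 seats, so the divisor must be adjusted.
With modified divisor 619.6: modified quotas Oakdale 1.934, Rivermont 8.451, Pinehurst 3.520.
Rounding to the nearest integer: Oakdale 2, Rivermont 8, Pinehurst 4 (total 14).
Oakdale receives 2.

2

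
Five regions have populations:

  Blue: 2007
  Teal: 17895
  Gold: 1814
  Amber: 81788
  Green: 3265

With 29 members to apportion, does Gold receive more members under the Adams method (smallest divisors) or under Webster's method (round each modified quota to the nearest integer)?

Adams

Adams: Blue 1, Teal 5, Gold 1, Amber 21, Green 1.
Webster: Blue 1, Teal 5, Gold 0, Amber 22, Green 1.
Gold gets 1 under Adams and 0 under Webster.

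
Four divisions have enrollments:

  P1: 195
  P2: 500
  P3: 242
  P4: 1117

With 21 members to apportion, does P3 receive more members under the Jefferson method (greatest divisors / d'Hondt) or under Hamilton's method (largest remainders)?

Jefferson: P1 2, P2 5, P3 2, P4 12.
Hamilton: P1 2, P2 5, P3 3, P4 11.
P3 gets 2 under Jefferson and 3 under Hamilton.

Hamilton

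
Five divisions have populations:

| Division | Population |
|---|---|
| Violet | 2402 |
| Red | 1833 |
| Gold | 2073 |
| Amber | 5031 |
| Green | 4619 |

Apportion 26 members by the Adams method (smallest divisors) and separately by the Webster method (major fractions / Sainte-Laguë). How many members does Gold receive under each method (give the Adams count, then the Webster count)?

Adams: Violet 4, Red 3, Gold 4, Amber 8, Green 7.
Webster: Violet 4, Red 3, Gold 3, Amber 8, Green 8.
Gold gets 4 under Adams and 3 under Webster.

4 and 3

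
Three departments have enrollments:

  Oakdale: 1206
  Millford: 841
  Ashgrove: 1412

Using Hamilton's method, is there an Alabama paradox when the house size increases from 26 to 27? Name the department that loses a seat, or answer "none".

At 26 seats: Oakdale 9, Millford 6, Ashgrove 11.
At 27 seats: Oakdale 9, Millford 7, Ashgrove 11.
No department's allocation decreased.

none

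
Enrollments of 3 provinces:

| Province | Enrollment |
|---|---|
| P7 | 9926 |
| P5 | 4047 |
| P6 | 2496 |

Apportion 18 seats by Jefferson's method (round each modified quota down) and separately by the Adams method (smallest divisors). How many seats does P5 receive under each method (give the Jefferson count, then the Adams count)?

4 and 5

Jefferson: P7 11, P5 4, P6 3.
Adams: P7 10, P5 5, P6 3.
P5 gets 4 under Jefferson and 5 under Adams.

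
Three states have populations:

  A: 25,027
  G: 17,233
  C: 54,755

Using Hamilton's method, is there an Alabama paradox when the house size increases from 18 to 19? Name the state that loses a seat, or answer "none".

At 18 seats: A 5, G 3, C 10.
At 19 seats: A 5, G 3, C 11.
No state's allocation decreased.

none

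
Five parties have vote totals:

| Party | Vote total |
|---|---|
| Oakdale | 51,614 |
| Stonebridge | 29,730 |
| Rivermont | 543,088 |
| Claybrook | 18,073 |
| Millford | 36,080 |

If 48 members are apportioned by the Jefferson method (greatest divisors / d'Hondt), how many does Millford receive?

Standard divisor 678585/48 ≈ 14137.188; standard quotas: Oakdale 3.651, Stonebridge 2.103, Rivermont 38.416, Claybrook 1.278, Millford 2.552.
Rounding down gives 3, 2, 38, 1, 2 = 46 seats, so the divisor must be adjusted.
With modified divisor 13400: modified quotas Oakdale 3.852, Stonebridge 2.219, Rivermont 40.529, Claybrook 1.349, Millford 2.693.
Rounding down: Oakdale 3, Stonebridge 2, Rivermont 40, Claybrook 1, Millford 2 (total 48).
Millford receives 2.

2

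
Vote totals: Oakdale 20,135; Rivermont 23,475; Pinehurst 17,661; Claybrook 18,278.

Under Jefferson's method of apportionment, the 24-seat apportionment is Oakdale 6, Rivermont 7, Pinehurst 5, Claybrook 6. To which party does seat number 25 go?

Priority for the next seat is population ÷ (current seats + 1).
Priorities: Oakdale 2876.429, Rivermont 2934.375, Pinehurst 2943.500, Claybrook 2611.143.
Highest priority: Pinehurst.

Pinehurst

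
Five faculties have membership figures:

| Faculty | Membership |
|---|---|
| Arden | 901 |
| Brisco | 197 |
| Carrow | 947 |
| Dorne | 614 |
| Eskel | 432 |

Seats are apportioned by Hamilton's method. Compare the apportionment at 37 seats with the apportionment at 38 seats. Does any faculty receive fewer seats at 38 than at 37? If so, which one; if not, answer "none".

Brisco

At 37 seats: Arden 11, Brisco 3, Carrow 11, Dorne 7, Eskel 5.
At 38 seats: Arden 11, Brisco 2, Carrow 12, Dorne 8, Eskel 5.
Brisco drops from 3 to 2.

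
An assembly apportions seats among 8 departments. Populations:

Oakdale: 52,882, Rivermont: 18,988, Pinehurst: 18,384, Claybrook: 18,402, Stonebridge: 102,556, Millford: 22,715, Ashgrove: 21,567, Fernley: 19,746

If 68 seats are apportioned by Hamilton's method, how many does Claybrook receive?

The standard divisor is 275240/68 ≈ 4047.647.
Standard quotas: Oakdale 13.0649, Rivermont 4.6911, Pinehurst 4.5419, Claybrook 4.5463, Stonebridge 25.3372, Millford 5.6119, Ashgrove 5.3283, Fernley 4.8784.
Lower quotas: Oakdale 13, Rivermont 4, Pinehurst 4, Claybrook 4, Stonebridge 25, Millford 5, Ashgrove 5, Fernley 4 (sum 64, leaving 4 seats).
Remainders in descending order: Fernley 0.8784, Rivermont 0.6911, Millford 0.6119, Claybrook 0.5463, Pinehurst 0.5419, Stonebridge 0.3372, Ashgrove 0.3283, Oakdale 0.0649.
Largest remainders: Fernley, Rivermont, Millford, Claybrook receive the extra seats.
Claybrook receives 5.

5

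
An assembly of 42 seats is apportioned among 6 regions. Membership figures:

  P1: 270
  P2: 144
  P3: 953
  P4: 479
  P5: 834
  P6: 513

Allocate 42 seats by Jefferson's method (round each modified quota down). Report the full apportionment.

Standard divisor 3193/42 ≈ 76.024; standard quotas: P1 3.552, P2 1.894, P3 12.536, P4 6.301, P5 10.970, P6 6.748.
Rounding down gives 3, 1, 12, 6, 10, 6 = 38 seats, so the divisor must be adjusted.
With modified divisor 70: modified quotas P1 3.857, P2 2.057, P3 13.614, P4 6.843, P5 11.914, P6 7.329.
Rounding down: P1 3, P2 2, P3 13, P4 6, P5 11, P6 7 (total 42).

P1: 3, P2: 2, P3: 13, P4: 6, P5: 11, P6: 7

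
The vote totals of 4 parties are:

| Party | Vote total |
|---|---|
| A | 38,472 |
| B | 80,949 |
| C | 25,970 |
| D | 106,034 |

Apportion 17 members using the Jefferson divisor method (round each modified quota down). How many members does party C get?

1

Standard divisor 251425/17 ≈ 14789.706; standard quotas: A 2.601, B 5.473, C 1.756, D 7.169.
Rounding down gives 2, 5, 1, 7 = 15 seats, so the divisor must be adjusted.
With modified divisor 13120: modified quotas A 2.932, B 6.170, C 1.979, D 8.082.
Rounding down: A 2, B 6, C 1, D 8 (total 17).
C receives 1.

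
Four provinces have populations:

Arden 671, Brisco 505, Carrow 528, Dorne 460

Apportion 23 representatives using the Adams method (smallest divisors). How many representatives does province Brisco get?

5

Standard divisor 2164/23 ≈ 94.087; standard quotas: Arden 7.132, Brisco 5.367, Carrow 5.612, Dorne 4.889.
Rounding up gives 8, 6, 6, 5 = 25 seats, so the divisor must be adjusted.
With modified divisor 103: modified quotas Arden 6.515, Brisco 4.903, Carrow 5.126, Dorne 4.466.
Rounding up: Arden 7, Brisco 5, Carrow 6, Dorne 5 (total 23).
Brisco receives 5.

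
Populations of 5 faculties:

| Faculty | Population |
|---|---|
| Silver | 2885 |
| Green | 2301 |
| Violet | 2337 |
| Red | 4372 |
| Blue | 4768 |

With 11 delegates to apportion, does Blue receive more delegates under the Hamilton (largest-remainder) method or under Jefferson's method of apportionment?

Hamilton: Silver 2, Green 1, Violet 2, Red 3, Blue 3.
Jefferson: Silver 2, Green 1, Violet 1, Red 3, Blue 4.
Blue gets 3 under Hamilton and 4 under Jefferson.

Jefferson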